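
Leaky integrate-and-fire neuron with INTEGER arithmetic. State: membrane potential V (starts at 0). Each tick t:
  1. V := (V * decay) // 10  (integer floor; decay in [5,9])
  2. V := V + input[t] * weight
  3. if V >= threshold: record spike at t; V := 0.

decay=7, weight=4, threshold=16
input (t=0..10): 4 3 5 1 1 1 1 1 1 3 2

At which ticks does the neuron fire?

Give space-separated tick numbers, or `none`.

t=0: input=4 -> V=0 FIRE
t=1: input=3 -> V=12
t=2: input=5 -> V=0 FIRE
t=3: input=1 -> V=4
t=4: input=1 -> V=6
t=5: input=1 -> V=8
t=6: input=1 -> V=9
t=7: input=1 -> V=10
t=8: input=1 -> V=11
t=9: input=3 -> V=0 FIRE
t=10: input=2 -> V=8

Answer: 0 2 9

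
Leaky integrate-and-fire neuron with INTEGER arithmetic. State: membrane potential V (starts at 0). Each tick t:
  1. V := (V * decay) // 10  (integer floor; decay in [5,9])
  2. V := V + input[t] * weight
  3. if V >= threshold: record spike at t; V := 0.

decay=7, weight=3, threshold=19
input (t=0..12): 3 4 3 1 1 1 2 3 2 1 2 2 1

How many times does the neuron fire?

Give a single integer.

t=0: input=3 -> V=9
t=1: input=4 -> V=18
t=2: input=3 -> V=0 FIRE
t=3: input=1 -> V=3
t=4: input=1 -> V=5
t=5: input=1 -> V=6
t=6: input=2 -> V=10
t=7: input=3 -> V=16
t=8: input=2 -> V=17
t=9: input=1 -> V=14
t=10: input=2 -> V=15
t=11: input=2 -> V=16
t=12: input=1 -> V=14

Answer: 1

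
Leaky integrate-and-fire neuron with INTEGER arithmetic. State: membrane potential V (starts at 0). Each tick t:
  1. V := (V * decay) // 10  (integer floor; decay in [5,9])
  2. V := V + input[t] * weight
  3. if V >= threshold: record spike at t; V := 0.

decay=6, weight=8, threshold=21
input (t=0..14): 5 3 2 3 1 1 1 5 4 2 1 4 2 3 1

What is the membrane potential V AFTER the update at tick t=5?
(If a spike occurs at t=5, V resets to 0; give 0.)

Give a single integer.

t=0: input=5 -> V=0 FIRE
t=1: input=3 -> V=0 FIRE
t=2: input=2 -> V=16
t=3: input=3 -> V=0 FIRE
t=4: input=1 -> V=8
t=5: input=1 -> V=12
t=6: input=1 -> V=15
t=7: input=5 -> V=0 FIRE
t=8: input=4 -> V=0 FIRE
t=9: input=2 -> V=16
t=10: input=1 -> V=17
t=11: input=4 -> V=0 FIRE
t=12: input=2 -> V=16
t=13: input=3 -> V=0 FIRE
t=14: input=1 -> V=8

Answer: 12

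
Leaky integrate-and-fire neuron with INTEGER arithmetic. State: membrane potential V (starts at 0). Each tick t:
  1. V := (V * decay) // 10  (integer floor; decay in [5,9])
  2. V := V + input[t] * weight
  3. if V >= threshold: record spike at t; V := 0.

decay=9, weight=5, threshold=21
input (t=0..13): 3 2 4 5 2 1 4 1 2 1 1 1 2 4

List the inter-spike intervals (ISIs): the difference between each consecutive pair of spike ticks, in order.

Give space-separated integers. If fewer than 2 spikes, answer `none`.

t=0: input=3 -> V=15
t=1: input=2 -> V=0 FIRE
t=2: input=4 -> V=20
t=3: input=5 -> V=0 FIRE
t=4: input=2 -> V=10
t=5: input=1 -> V=14
t=6: input=4 -> V=0 FIRE
t=7: input=1 -> V=5
t=8: input=2 -> V=14
t=9: input=1 -> V=17
t=10: input=1 -> V=20
t=11: input=1 -> V=0 FIRE
t=12: input=2 -> V=10
t=13: input=4 -> V=0 FIRE

Answer: 2 3 5 2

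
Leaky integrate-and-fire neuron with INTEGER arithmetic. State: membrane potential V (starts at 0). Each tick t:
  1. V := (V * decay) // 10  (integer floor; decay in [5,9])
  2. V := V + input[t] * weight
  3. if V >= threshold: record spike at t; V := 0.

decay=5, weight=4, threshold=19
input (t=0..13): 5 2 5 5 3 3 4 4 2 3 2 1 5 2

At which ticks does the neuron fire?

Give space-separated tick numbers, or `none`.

Answer: 0 2 3 6 9 12

Derivation:
t=0: input=5 -> V=0 FIRE
t=1: input=2 -> V=8
t=2: input=5 -> V=0 FIRE
t=3: input=5 -> V=0 FIRE
t=4: input=3 -> V=12
t=5: input=3 -> V=18
t=6: input=4 -> V=0 FIRE
t=7: input=4 -> V=16
t=8: input=2 -> V=16
t=9: input=3 -> V=0 FIRE
t=10: input=2 -> V=8
t=11: input=1 -> V=8
t=12: input=5 -> V=0 FIRE
t=13: input=2 -> V=8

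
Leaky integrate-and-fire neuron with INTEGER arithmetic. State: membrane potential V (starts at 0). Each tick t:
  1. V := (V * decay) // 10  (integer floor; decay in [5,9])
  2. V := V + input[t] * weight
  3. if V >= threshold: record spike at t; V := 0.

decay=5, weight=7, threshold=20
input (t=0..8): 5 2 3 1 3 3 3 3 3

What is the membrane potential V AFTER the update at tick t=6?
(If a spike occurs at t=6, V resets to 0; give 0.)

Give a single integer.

Answer: 0

Derivation:
t=0: input=5 -> V=0 FIRE
t=1: input=2 -> V=14
t=2: input=3 -> V=0 FIRE
t=3: input=1 -> V=7
t=4: input=3 -> V=0 FIRE
t=5: input=3 -> V=0 FIRE
t=6: input=3 -> V=0 FIRE
t=7: input=3 -> V=0 FIRE
t=8: input=3 -> V=0 FIRE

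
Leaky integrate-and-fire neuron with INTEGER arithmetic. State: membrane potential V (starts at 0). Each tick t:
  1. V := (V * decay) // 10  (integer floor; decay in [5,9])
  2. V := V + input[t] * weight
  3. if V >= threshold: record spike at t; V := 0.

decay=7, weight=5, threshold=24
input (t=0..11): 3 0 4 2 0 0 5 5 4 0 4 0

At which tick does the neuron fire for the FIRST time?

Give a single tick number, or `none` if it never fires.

t=0: input=3 -> V=15
t=1: input=0 -> V=10
t=2: input=4 -> V=0 FIRE
t=3: input=2 -> V=10
t=4: input=0 -> V=7
t=5: input=0 -> V=4
t=6: input=5 -> V=0 FIRE
t=7: input=5 -> V=0 FIRE
t=8: input=4 -> V=20
t=9: input=0 -> V=14
t=10: input=4 -> V=0 FIRE
t=11: input=0 -> V=0

Answer: 2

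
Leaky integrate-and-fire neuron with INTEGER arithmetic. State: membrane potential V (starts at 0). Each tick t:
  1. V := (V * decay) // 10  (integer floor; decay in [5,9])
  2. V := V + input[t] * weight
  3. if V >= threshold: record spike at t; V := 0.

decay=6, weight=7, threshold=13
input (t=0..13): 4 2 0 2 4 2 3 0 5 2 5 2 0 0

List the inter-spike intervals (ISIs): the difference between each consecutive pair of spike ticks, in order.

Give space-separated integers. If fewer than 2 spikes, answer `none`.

Answer: 1 2 1 1 1 2 1 1 1

Derivation:
t=0: input=4 -> V=0 FIRE
t=1: input=2 -> V=0 FIRE
t=2: input=0 -> V=0
t=3: input=2 -> V=0 FIRE
t=4: input=4 -> V=0 FIRE
t=5: input=2 -> V=0 FIRE
t=6: input=3 -> V=0 FIRE
t=7: input=0 -> V=0
t=8: input=5 -> V=0 FIRE
t=9: input=2 -> V=0 FIRE
t=10: input=5 -> V=0 FIRE
t=11: input=2 -> V=0 FIRE
t=12: input=0 -> V=0
t=13: input=0 -> V=0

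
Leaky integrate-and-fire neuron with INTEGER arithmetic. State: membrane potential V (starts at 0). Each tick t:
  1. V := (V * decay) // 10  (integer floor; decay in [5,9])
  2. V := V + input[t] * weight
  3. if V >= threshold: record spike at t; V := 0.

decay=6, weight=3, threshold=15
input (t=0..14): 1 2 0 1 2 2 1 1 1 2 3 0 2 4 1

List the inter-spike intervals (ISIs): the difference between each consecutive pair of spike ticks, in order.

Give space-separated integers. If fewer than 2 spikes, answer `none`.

t=0: input=1 -> V=3
t=1: input=2 -> V=7
t=2: input=0 -> V=4
t=3: input=1 -> V=5
t=4: input=2 -> V=9
t=5: input=2 -> V=11
t=6: input=1 -> V=9
t=7: input=1 -> V=8
t=8: input=1 -> V=7
t=9: input=2 -> V=10
t=10: input=3 -> V=0 FIRE
t=11: input=0 -> V=0
t=12: input=2 -> V=6
t=13: input=4 -> V=0 FIRE
t=14: input=1 -> V=3

Answer: 3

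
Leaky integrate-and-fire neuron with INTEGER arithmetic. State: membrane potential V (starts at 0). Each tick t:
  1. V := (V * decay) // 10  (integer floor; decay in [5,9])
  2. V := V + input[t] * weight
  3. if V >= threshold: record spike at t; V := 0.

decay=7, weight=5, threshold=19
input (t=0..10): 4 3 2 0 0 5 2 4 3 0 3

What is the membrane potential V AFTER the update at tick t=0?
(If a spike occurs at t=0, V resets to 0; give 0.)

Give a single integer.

t=0: input=4 -> V=0 FIRE
t=1: input=3 -> V=15
t=2: input=2 -> V=0 FIRE
t=3: input=0 -> V=0
t=4: input=0 -> V=0
t=5: input=5 -> V=0 FIRE
t=6: input=2 -> V=10
t=7: input=4 -> V=0 FIRE
t=8: input=3 -> V=15
t=9: input=0 -> V=10
t=10: input=3 -> V=0 FIRE

Answer: 0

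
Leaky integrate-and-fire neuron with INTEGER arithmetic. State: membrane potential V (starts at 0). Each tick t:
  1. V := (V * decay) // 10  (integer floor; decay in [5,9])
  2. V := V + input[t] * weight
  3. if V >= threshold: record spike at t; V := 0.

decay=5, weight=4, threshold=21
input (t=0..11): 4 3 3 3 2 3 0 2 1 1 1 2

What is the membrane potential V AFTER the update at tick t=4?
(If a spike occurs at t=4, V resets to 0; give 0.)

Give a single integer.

Answer: 14

Derivation:
t=0: input=4 -> V=16
t=1: input=3 -> V=20
t=2: input=3 -> V=0 FIRE
t=3: input=3 -> V=12
t=4: input=2 -> V=14
t=5: input=3 -> V=19
t=6: input=0 -> V=9
t=7: input=2 -> V=12
t=8: input=1 -> V=10
t=9: input=1 -> V=9
t=10: input=1 -> V=8
t=11: input=2 -> V=12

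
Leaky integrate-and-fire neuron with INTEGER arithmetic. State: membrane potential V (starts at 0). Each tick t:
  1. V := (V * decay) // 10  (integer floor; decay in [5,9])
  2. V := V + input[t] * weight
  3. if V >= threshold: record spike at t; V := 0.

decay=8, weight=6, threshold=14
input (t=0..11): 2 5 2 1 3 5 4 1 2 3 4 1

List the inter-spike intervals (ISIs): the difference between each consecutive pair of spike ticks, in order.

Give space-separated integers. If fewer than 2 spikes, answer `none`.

t=0: input=2 -> V=12
t=1: input=5 -> V=0 FIRE
t=2: input=2 -> V=12
t=3: input=1 -> V=0 FIRE
t=4: input=3 -> V=0 FIRE
t=5: input=5 -> V=0 FIRE
t=6: input=4 -> V=0 FIRE
t=7: input=1 -> V=6
t=8: input=2 -> V=0 FIRE
t=9: input=3 -> V=0 FIRE
t=10: input=4 -> V=0 FIRE
t=11: input=1 -> V=6

Answer: 2 1 1 1 2 1 1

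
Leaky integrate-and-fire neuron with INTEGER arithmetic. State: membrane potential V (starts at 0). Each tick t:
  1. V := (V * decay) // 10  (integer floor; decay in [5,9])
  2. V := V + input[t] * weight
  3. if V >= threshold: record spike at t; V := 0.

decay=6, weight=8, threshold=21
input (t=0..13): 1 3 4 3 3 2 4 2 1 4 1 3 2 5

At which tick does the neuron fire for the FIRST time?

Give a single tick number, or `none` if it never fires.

Answer: 1

Derivation:
t=0: input=1 -> V=8
t=1: input=3 -> V=0 FIRE
t=2: input=4 -> V=0 FIRE
t=3: input=3 -> V=0 FIRE
t=4: input=3 -> V=0 FIRE
t=5: input=2 -> V=16
t=6: input=4 -> V=0 FIRE
t=7: input=2 -> V=16
t=8: input=1 -> V=17
t=9: input=4 -> V=0 FIRE
t=10: input=1 -> V=8
t=11: input=3 -> V=0 FIRE
t=12: input=2 -> V=16
t=13: input=5 -> V=0 FIRE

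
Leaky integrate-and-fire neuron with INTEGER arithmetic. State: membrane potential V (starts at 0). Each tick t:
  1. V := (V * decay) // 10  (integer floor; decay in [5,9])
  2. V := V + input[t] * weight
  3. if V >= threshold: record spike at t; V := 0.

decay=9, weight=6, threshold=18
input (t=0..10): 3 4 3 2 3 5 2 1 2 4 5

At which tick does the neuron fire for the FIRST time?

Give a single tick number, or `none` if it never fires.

Answer: 0

Derivation:
t=0: input=3 -> V=0 FIRE
t=1: input=4 -> V=0 FIRE
t=2: input=3 -> V=0 FIRE
t=3: input=2 -> V=12
t=4: input=3 -> V=0 FIRE
t=5: input=5 -> V=0 FIRE
t=6: input=2 -> V=12
t=7: input=1 -> V=16
t=8: input=2 -> V=0 FIRE
t=9: input=4 -> V=0 FIRE
t=10: input=5 -> V=0 FIRE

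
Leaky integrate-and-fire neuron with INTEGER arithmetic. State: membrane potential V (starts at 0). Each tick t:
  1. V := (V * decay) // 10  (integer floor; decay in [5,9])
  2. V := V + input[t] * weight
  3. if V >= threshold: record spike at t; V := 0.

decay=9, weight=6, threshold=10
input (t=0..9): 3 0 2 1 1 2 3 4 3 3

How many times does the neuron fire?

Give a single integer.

t=0: input=3 -> V=0 FIRE
t=1: input=0 -> V=0
t=2: input=2 -> V=0 FIRE
t=3: input=1 -> V=6
t=4: input=1 -> V=0 FIRE
t=5: input=2 -> V=0 FIRE
t=6: input=3 -> V=0 FIRE
t=7: input=4 -> V=0 FIRE
t=8: input=3 -> V=0 FIRE
t=9: input=3 -> V=0 FIRE

Answer: 8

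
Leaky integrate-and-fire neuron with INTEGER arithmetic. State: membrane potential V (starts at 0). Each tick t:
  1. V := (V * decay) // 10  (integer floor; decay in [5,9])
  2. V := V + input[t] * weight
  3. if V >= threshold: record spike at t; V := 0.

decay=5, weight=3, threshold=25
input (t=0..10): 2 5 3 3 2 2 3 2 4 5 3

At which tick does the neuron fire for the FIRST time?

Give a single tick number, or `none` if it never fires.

t=0: input=2 -> V=6
t=1: input=5 -> V=18
t=2: input=3 -> V=18
t=3: input=3 -> V=18
t=4: input=2 -> V=15
t=5: input=2 -> V=13
t=6: input=3 -> V=15
t=7: input=2 -> V=13
t=8: input=4 -> V=18
t=9: input=5 -> V=24
t=10: input=3 -> V=21

Answer: none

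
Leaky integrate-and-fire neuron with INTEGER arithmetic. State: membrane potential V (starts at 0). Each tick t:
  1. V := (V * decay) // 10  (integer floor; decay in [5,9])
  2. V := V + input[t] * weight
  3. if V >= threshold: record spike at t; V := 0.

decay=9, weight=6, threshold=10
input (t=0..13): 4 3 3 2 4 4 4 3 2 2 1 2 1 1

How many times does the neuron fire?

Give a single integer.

Answer: 12

Derivation:
t=0: input=4 -> V=0 FIRE
t=1: input=3 -> V=0 FIRE
t=2: input=3 -> V=0 FIRE
t=3: input=2 -> V=0 FIRE
t=4: input=4 -> V=0 FIRE
t=5: input=4 -> V=0 FIRE
t=6: input=4 -> V=0 FIRE
t=7: input=3 -> V=0 FIRE
t=8: input=2 -> V=0 FIRE
t=9: input=2 -> V=0 FIRE
t=10: input=1 -> V=6
t=11: input=2 -> V=0 FIRE
t=12: input=1 -> V=6
t=13: input=1 -> V=0 FIRE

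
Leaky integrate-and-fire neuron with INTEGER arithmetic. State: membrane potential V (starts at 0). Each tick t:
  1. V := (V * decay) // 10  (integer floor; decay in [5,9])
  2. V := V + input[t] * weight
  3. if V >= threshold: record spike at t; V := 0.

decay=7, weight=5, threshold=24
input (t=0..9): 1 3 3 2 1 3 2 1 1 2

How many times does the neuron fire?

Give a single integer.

Answer: 2

Derivation:
t=0: input=1 -> V=5
t=1: input=3 -> V=18
t=2: input=3 -> V=0 FIRE
t=3: input=2 -> V=10
t=4: input=1 -> V=12
t=5: input=3 -> V=23
t=6: input=2 -> V=0 FIRE
t=7: input=1 -> V=5
t=8: input=1 -> V=8
t=9: input=2 -> V=15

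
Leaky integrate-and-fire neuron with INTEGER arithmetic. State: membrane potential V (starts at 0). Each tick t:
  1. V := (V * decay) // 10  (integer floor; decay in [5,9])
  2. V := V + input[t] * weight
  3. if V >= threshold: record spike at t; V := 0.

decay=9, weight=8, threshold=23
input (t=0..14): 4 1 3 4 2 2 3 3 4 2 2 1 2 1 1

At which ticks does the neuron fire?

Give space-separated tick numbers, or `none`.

t=0: input=4 -> V=0 FIRE
t=1: input=1 -> V=8
t=2: input=3 -> V=0 FIRE
t=3: input=4 -> V=0 FIRE
t=4: input=2 -> V=16
t=5: input=2 -> V=0 FIRE
t=6: input=3 -> V=0 FIRE
t=7: input=3 -> V=0 FIRE
t=8: input=4 -> V=0 FIRE
t=9: input=2 -> V=16
t=10: input=2 -> V=0 FIRE
t=11: input=1 -> V=8
t=12: input=2 -> V=0 FIRE
t=13: input=1 -> V=8
t=14: input=1 -> V=15

Answer: 0 2 3 5 6 7 8 10 12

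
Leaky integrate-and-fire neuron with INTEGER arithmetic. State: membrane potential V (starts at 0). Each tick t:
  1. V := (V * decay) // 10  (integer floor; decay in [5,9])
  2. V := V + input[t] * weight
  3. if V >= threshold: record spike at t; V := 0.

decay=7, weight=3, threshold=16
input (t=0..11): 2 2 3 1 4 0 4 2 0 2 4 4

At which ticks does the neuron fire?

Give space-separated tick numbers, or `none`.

Answer: 2 6 10

Derivation:
t=0: input=2 -> V=6
t=1: input=2 -> V=10
t=2: input=3 -> V=0 FIRE
t=3: input=1 -> V=3
t=4: input=4 -> V=14
t=5: input=0 -> V=9
t=6: input=4 -> V=0 FIRE
t=7: input=2 -> V=6
t=8: input=0 -> V=4
t=9: input=2 -> V=8
t=10: input=4 -> V=0 FIRE
t=11: input=4 -> V=12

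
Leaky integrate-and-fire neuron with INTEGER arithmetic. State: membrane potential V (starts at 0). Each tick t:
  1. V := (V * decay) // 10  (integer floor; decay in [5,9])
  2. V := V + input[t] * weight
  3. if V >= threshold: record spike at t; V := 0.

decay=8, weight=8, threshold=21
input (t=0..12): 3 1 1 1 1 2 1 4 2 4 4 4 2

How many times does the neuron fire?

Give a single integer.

t=0: input=3 -> V=0 FIRE
t=1: input=1 -> V=8
t=2: input=1 -> V=14
t=3: input=1 -> V=19
t=4: input=1 -> V=0 FIRE
t=5: input=2 -> V=16
t=6: input=1 -> V=20
t=7: input=4 -> V=0 FIRE
t=8: input=2 -> V=16
t=9: input=4 -> V=0 FIRE
t=10: input=4 -> V=0 FIRE
t=11: input=4 -> V=0 FIRE
t=12: input=2 -> V=16

Answer: 6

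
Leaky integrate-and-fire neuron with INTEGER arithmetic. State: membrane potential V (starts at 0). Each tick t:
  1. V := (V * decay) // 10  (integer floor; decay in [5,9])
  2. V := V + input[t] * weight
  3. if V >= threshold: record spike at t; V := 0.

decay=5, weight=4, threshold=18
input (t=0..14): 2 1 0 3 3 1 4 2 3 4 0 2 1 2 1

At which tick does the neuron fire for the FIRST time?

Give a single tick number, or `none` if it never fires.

t=0: input=2 -> V=8
t=1: input=1 -> V=8
t=2: input=0 -> V=4
t=3: input=3 -> V=14
t=4: input=3 -> V=0 FIRE
t=5: input=1 -> V=4
t=6: input=4 -> V=0 FIRE
t=7: input=2 -> V=8
t=8: input=3 -> V=16
t=9: input=4 -> V=0 FIRE
t=10: input=0 -> V=0
t=11: input=2 -> V=8
t=12: input=1 -> V=8
t=13: input=2 -> V=12
t=14: input=1 -> V=10

Answer: 4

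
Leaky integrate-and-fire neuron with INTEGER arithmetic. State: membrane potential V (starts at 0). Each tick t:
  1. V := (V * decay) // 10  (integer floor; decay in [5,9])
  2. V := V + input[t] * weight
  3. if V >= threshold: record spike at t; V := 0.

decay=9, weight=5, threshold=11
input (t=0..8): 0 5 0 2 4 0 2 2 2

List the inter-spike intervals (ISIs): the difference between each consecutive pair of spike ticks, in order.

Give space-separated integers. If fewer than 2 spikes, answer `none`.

t=0: input=0 -> V=0
t=1: input=5 -> V=0 FIRE
t=2: input=0 -> V=0
t=3: input=2 -> V=10
t=4: input=4 -> V=0 FIRE
t=5: input=0 -> V=0
t=6: input=2 -> V=10
t=7: input=2 -> V=0 FIRE
t=8: input=2 -> V=10

Answer: 3 3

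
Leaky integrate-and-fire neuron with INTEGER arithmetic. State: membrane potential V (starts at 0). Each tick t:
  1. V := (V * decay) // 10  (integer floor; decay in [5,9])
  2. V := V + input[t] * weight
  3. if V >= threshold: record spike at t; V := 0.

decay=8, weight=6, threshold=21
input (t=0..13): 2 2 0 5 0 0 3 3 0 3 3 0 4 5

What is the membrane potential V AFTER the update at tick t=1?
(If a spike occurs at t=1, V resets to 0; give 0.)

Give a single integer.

t=0: input=2 -> V=12
t=1: input=2 -> V=0 FIRE
t=2: input=0 -> V=0
t=3: input=5 -> V=0 FIRE
t=4: input=0 -> V=0
t=5: input=0 -> V=0
t=6: input=3 -> V=18
t=7: input=3 -> V=0 FIRE
t=8: input=0 -> V=0
t=9: input=3 -> V=18
t=10: input=3 -> V=0 FIRE
t=11: input=0 -> V=0
t=12: input=4 -> V=0 FIRE
t=13: input=5 -> V=0 FIRE

Answer: 0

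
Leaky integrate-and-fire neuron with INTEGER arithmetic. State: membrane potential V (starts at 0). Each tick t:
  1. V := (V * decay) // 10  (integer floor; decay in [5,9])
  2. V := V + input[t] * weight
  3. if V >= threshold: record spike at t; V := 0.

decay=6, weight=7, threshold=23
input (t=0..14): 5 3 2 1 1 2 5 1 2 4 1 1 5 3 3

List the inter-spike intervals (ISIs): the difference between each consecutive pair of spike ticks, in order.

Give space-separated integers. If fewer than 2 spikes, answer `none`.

Answer: 2 4 3 3 2

Derivation:
t=0: input=5 -> V=0 FIRE
t=1: input=3 -> V=21
t=2: input=2 -> V=0 FIRE
t=3: input=1 -> V=7
t=4: input=1 -> V=11
t=5: input=2 -> V=20
t=6: input=5 -> V=0 FIRE
t=7: input=1 -> V=7
t=8: input=2 -> V=18
t=9: input=4 -> V=0 FIRE
t=10: input=1 -> V=7
t=11: input=1 -> V=11
t=12: input=5 -> V=0 FIRE
t=13: input=3 -> V=21
t=14: input=3 -> V=0 FIRE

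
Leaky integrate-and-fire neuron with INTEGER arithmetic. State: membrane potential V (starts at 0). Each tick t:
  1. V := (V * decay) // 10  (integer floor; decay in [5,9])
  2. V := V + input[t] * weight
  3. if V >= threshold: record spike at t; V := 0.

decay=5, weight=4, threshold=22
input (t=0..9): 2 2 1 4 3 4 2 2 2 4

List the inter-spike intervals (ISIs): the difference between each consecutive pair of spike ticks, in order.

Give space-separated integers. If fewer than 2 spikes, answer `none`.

Answer: 5

Derivation:
t=0: input=2 -> V=8
t=1: input=2 -> V=12
t=2: input=1 -> V=10
t=3: input=4 -> V=21
t=4: input=3 -> V=0 FIRE
t=5: input=4 -> V=16
t=6: input=2 -> V=16
t=7: input=2 -> V=16
t=8: input=2 -> V=16
t=9: input=4 -> V=0 FIRE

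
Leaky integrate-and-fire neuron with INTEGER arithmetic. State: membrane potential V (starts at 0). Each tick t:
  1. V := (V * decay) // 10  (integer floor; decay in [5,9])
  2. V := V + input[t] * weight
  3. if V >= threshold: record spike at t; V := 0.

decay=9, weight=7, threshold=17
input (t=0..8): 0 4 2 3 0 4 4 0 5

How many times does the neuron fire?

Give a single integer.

Answer: 5

Derivation:
t=0: input=0 -> V=0
t=1: input=4 -> V=0 FIRE
t=2: input=2 -> V=14
t=3: input=3 -> V=0 FIRE
t=4: input=0 -> V=0
t=5: input=4 -> V=0 FIRE
t=6: input=4 -> V=0 FIRE
t=7: input=0 -> V=0
t=8: input=5 -> V=0 FIRE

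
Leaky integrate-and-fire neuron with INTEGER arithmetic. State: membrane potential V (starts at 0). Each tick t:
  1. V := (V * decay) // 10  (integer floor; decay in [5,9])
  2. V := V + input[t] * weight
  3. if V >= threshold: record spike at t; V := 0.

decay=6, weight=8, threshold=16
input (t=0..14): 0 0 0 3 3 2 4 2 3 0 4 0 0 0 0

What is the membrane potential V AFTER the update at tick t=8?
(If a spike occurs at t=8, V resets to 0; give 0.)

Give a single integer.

Answer: 0

Derivation:
t=0: input=0 -> V=0
t=1: input=0 -> V=0
t=2: input=0 -> V=0
t=3: input=3 -> V=0 FIRE
t=4: input=3 -> V=0 FIRE
t=5: input=2 -> V=0 FIRE
t=6: input=4 -> V=0 FIRE
t=7: input=2 -> V=0 FIRE
t=8: input=3 -> V=0 FIRE
t=9: input=0 -> V=0
t=10: input=4 -> V=0 FIRE
t=11: input=0 -> V=0
t=12: input=0 -> V=0
t=13: input=0 -> V=0
t=14: input=0 -> V=0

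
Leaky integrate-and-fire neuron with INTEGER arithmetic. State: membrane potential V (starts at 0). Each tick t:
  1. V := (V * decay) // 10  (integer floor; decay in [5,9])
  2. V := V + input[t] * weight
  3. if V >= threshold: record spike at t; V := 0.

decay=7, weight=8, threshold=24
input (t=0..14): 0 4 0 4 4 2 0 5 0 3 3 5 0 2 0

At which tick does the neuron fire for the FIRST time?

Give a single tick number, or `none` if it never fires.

t=0: input=0 -> V=0
t=1: input=4 -> V=0 FIRE
t=2: input=0 -> V=0
t=3: input=4 -> V=0 FIRE
t=4: input=4 -> V=0 FIRE
t=5: input=2 -> V=16
t=6: input=0 -> V=11
t=7: input=5 -> V=0 FIRE
t=8: input=0 -> V=0
t=9: input=3 -> V=0 FIRE
t=10: input=3 -> V=0 FIRE
t=11: input=5 -> V=0 FIRE
t=12: input=0 -> V=0
t=13: input=2 -> V=16
t=14: input=0 -> V=11

Answer: 1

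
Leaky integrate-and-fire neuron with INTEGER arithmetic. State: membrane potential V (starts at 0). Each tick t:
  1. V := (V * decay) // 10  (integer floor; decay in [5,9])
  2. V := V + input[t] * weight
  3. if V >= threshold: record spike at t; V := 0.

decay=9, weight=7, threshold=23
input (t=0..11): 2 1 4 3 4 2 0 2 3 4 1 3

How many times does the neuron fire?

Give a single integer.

Answer: 5

Derivation:
t=0: input=2 -> V=14
t=1: input=1 -> V=19
t=2: input=4 -> V=0 FIRE
t=3: input=3 -> V=21
t=4: input=4 -> V=0 FIRE
t=5: input=2 -> V=14
t=6: input=0 -> V=12
t=7: input=2 -> V=0 FIRE
t=8: input=3 -> V=21
t=9: input=4 -> V=0 FIRE
t=10: input=1 -> V=7
t=11: input=3 -> V=0 FIRE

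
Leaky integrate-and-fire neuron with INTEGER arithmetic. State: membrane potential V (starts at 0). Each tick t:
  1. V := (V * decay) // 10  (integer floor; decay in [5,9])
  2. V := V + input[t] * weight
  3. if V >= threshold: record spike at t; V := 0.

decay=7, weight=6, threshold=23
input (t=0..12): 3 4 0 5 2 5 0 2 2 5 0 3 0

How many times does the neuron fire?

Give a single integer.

t=0: input=3 -> V=18
t=1: input=4 -> V=0 FIRE
t=2: input=0 -> V=0
t=3: input=5 -> V=0 FIRE
t=4: input=2 -> V=12
t=5: input=5 -> V=0 FIRE
t=6: input=0 -> V=0
t=7: input=2 -> V=12
t=8: input=2 -> V=20
t=9: input=5 -> V=0 FIRE
t=10: input=0 -> V=0
t=11: input=3 -> V=18
t=12: input=0 -> V=12

Answer: 4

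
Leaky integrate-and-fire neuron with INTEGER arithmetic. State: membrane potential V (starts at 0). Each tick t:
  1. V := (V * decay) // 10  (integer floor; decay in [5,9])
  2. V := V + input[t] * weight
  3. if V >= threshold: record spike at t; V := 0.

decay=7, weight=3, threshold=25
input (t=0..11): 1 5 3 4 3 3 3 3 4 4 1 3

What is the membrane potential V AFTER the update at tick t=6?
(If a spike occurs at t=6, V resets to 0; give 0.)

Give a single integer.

Answer: 19

Derivation:
t=0: input=1 -> V=3
t=1: input=5 -> V=17
t=2: input=3 -> V=20
t=3: input=4 -> V=0 FIRE
t=4: input=3 -> V=9
t=5: input=3 -> V=15
t=6: input=3 -> V=19
t=7: input=3 -> V=22
t=8: input=4 -> V=0 FIRE
t=9: input=4 -> V=12
t=10: input=1 -> V=11
t=11: input=3 -> V=16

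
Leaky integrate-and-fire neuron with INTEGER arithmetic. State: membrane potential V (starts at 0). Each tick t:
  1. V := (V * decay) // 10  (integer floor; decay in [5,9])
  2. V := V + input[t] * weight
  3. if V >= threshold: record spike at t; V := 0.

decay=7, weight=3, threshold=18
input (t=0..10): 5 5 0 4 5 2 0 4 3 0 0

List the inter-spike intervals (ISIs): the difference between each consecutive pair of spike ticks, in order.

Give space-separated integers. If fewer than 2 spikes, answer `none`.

t=0: input=5 -> V=15
t=1: input=5 -> V=0 FIRE
t=2: input=0 -> V=0
t=3: input=4 -> V=12
t=4: input=5 -> V=0 FIRE
t=5: input=2 -> V=6
t=6: input=0 -> V=4
t=7: input=4 -> V=14
t=8: input=3 -> V=0 FIRE
t=9: input=0 -> V=0
t=10: input=0 -> V=0

Answer: 3 4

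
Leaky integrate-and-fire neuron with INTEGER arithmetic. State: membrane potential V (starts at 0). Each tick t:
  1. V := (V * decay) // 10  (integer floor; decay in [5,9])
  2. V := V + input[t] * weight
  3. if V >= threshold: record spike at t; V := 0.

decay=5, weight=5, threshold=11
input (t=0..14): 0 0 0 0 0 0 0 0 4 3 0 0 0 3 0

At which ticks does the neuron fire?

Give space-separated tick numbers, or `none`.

t=0: input=0 -> V=0
t=1: input=0 -> V=0
t=2: input=0 -> V=0
t=3: input=0 -> V=0
t=4: input=0 -> V=0
t=5: input=0 -> V=0
t=6: input=0 -> V=0
t=7: input=0 -> V=0
t=8: input=4 -> V=0 FIRE
t=9: input=3 -> V=0 FIRE
t=10: input=0 -> V=0
t=11: input=0 -> V=0
t=12: input=0 -> V=0
t=13: input=3 -> V=0 FIRE
t=14: input=0 -> V=0

Answer: 8 9 13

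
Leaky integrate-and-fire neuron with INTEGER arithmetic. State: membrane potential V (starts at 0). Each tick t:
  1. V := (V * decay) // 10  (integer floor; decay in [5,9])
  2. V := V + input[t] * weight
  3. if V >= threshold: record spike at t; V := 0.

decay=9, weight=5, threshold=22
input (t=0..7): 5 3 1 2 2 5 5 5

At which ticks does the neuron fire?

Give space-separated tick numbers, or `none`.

Answer: 0 3 5 6 7

Derivation:
t=0: input=5 -> V=0 FIRE
t=1: input=3 -> V=15
t=2: input=1 -> V=18
t=3: input=2 -> V=0 FIRE
t=4: input=2 -> V=10
t=5: input=5 -> V=0 FIRE
t=6: input=5 -> V=0 FIRE
t=7: input=5 -> V=0 FIRE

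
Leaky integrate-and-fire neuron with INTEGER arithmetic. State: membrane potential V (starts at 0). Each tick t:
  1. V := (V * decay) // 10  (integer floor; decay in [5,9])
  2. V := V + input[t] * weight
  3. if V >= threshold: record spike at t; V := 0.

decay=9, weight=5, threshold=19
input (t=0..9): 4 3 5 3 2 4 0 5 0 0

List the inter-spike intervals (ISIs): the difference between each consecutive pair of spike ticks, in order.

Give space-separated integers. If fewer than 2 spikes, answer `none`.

t=0: input=4 -> V=0 FIRE
t=1: input=3 -> V=15
t=2: input=5 -> V=0 FIRE
t=3: input=3 -> V=15
t=4: input=2 -> V=0 FIRE
t=5: input=4 -> V=0 FIRE
t=6: input=0 -> V=0
t=7: input=5 -> V=0 FIRE
t=8: input=0 -> V=0
t=9: input=0 -> V=0

Answer: 2 2 1 2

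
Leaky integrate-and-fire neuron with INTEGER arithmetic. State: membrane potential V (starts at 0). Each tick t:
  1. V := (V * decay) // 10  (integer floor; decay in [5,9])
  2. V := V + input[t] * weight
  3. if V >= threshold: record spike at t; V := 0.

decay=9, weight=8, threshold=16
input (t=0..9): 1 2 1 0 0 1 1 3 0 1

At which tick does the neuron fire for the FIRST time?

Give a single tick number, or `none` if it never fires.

Answer: 1

Derivation:
t=0: input=1 -> V=8
t=1: input=2 -> V=0 FIRE
t=2: input=1 -> V=8
t=3: input=0 -> V=7
t=4: input=0 -> V=6
t=5: input=1 -> V=13
t=6: input=1 -> V=0 FIRE
t=7: input=3 -> V=0 FIRE
t=8: input=0 -> V=0
t=9: input=1 -> V=8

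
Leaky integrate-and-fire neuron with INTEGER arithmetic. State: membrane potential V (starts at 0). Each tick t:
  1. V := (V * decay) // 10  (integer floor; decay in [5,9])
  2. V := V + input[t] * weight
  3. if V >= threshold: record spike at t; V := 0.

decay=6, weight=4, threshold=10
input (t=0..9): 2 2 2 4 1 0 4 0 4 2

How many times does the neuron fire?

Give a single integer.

Answer: 4

Derivation:
t=0: input=2 -> V=8
t=1: input=2 -> V=0 FIRE
t=2: input=2 -> V=8
t=3: input=4 -> V=0 FIRE
t=4: input=1 -> V=4
t=5: input=0 -> V=2
t=6: input=4 -> V=0 FIRE
t=7: input=0 -> V=0
t=8: input=4 -> V=0 FIRE
t=9: input=2 -> V=8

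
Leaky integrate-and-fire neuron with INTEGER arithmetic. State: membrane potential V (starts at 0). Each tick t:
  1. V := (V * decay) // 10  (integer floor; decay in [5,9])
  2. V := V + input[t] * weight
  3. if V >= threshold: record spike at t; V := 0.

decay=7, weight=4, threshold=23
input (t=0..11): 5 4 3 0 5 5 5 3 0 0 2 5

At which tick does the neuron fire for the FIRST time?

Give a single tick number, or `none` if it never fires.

t=0: input=5 -> V=20
t=1: input=4 -> V=0 FIRE
t=2: input=3 -> V=12
t=3: input=0 -> V=8
t=4: input=5 -> V=0 FIRE
t=5: input=5 -> V=20
t=6: input=5 -> V=0 FIRE
t=7: input=3 -> V=12
t=8: input=0 -> V=8
t=9: input=0 -> V=5
t=10: input=2 -> V=11
t=11: input=5 -> V=0 FIRE

Answer: 1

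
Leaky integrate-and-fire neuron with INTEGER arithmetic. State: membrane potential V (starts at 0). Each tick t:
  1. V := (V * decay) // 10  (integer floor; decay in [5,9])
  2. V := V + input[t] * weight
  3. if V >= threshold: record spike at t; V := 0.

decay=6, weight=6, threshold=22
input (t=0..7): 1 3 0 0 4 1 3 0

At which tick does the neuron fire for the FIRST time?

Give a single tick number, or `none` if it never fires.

t=0: input=1 -> V=6
t=1: input=3 -> V=21
t=2: input=0 -> V=12
t=3: input=0 -> V=7
t=4: input=4 -> V=0 FIRE
t=5: input=1 -> V=6
t=6: input=3 -> V=21
t=7: input=0 -> V=12

Answer: 4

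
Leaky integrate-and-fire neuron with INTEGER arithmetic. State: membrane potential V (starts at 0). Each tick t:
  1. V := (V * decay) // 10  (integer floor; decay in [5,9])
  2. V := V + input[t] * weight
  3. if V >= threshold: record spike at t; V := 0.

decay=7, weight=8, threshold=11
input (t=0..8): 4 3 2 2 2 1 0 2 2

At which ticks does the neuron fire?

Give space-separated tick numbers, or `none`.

t=0: input=4 -> V=0 FIRE
t=1: input=3 -> V=0 FIRE
t=2: input=2 -> V=0 FIRE
t=3: input=2 -> V=0 FIRE
t=4: input=2 -> V=0 FIRE
t=5: input=1 -> V=8
t=6: input=0 -> V=5
t=7: input=2 -> V=0 FIRE
t=8: input=2 -> V=0 FIRE

Answer: 0 1 2 3 4 7 8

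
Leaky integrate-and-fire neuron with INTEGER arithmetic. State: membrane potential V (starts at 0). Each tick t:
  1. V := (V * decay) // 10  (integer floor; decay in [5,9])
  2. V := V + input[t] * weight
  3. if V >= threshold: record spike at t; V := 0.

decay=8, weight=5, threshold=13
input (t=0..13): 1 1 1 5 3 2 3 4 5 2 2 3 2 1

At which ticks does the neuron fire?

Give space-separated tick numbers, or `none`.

Answer: 3 4 6 7 8 10 11 13

Derivation:
t=0: input=1 -> V=5
t=1: input=1 -> V=9
t=2: input=1 -> V=12
t=3: input=5 -> V=0 FIRE
t=4: input=3 -> V=0 FIRE
t=5: input=2 -> V=10
t=6: input=3 -> V=0 FIRE
t=7: input=4 -> V=0 FIRE
t=8: input=5 -> V=0 FIRE
t=9: input=2 -> V=10
t=10: input=2 -> V=0 FIRE
t=11: input=3 -> V=0 FIRE
t=12: input=2 -> V=10
t=13: input=1 -> V=0 FIRE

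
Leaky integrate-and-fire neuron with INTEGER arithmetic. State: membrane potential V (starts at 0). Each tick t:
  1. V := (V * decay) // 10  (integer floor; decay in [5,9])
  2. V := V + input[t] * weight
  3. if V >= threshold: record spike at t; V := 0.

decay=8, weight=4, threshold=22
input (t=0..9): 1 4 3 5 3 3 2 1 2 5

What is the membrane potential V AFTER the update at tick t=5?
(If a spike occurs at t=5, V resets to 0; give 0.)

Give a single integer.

Answer: 12

Derivation:
t=0: input=1 -> V=4
t=1: input=4 -> V=19
t=2: input=3 -> V=0 FIRE
t=3: input=5 -> V=20
t=4: input=3 -> V=0 FIRE
t=5: input=3 -> V=12
t=6: input=2 -> V=17
t=7: input=1 -> V=17
t=8: input=2 -> V=21
t=9: input=5 -> V=0 FIRE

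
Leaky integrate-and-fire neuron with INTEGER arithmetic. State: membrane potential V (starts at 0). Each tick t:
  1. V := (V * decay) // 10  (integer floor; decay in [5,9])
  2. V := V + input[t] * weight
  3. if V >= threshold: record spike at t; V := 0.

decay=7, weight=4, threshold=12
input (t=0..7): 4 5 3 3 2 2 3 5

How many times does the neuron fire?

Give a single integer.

t=0: input=4 -> V=0 FIRE
t=1: input=5 -> V=0 FIRE
t=2: input=3 -> V=0 FIRE
t=3: input=3 -> V=0 FIRE
t=4: input=2 -> V=8
t=5: input=2 -> V=0 FIRE
t=6: input=3 -> V=0 FIRE
t=7: input=5 -> V=0 FIRE

Answer: 7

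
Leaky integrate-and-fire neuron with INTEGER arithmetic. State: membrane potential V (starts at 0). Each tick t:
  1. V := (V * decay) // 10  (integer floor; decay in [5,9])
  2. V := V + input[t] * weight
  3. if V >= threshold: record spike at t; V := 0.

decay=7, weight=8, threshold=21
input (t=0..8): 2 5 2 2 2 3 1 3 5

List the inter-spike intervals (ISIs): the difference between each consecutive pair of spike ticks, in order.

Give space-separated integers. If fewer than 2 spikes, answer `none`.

t=0: input=2 -> V=16
t=1: input=5 -> V=0 FIRE
t=2: input=2 -> V=16
t=3: input=2 -> V=0 FIRE
t=4: input=2 -> V=16
t=5: input=3 -> V=0 FIRE
t=6: input=1 -> V=8
t=7: input=3 -> V=0 FIRE
t=8: input=5 -> V=0 FIRE

Answer: 2 2 2 1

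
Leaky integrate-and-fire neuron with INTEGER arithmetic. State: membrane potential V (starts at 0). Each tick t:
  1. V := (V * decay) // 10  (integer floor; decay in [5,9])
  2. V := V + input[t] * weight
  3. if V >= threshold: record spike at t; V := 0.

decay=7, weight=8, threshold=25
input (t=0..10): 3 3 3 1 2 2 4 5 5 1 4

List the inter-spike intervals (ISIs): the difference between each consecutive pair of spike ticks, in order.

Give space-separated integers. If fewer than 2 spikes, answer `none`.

t=0: input=3 -> V=24
t=1: input=3 -> V=0 FIRE
t=2: input=3 -> V=24
t=3: input=1 -> V=24
t=4: input=2 -> V=0 FIRE
t=5: input=2 -> V=16
t=6: input=4 -> V=0 FIRE
t=7: input=5 -> V=0 FIRE
t=8: input=5 -> V=0 FIRE
t=9: input=1 -> V=8
t=10: input=4 -> V=0 FIRE

Answer: 3 2 1 1 2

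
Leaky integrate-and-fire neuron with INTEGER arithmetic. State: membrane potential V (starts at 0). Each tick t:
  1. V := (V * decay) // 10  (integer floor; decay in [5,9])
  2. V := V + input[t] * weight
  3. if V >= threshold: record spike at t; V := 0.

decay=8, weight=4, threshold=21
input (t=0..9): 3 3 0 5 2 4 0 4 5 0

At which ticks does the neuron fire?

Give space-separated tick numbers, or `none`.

t=0: input=3 -> V=12
t=1: input=3 -> V=0 FIRE
t=2: input=0 -> V=0
t=3: input=5 -> V=20
t=4: input=2 -> V=0 FIRE
t=5: input=4 -> V=16
t=6: input=0 -> V=12
t=7: input=4 -> V=0 FIRE
t=8: input=5 -> V=20
t=9: input=0 -> V=16

Answer: 1 4 7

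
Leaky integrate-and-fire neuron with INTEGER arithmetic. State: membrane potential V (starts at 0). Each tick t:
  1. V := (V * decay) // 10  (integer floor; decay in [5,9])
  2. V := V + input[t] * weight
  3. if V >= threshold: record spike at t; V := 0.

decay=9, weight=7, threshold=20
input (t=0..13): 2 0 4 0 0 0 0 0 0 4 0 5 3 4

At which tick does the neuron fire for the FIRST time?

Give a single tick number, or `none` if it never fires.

t=0: input=2 -> V=14
t=1: input=0 -> V=12
t=2: input=4 -> V=0 FIRE
t=3: input=0 -> V=0
t=4: input=0 -> V=0
t=5: input=0 -> V=0
t=6: input=0 -> V=0
t=7: input=0 -> V=0
t=8: input=0 -> V=0
t=9: input=4 -> V=0 FIRE
t=10: input=0 -> V=0
t=11: input=5 -> V=0 FIRE
t=12: input=3 -> V=0 FIRE
t=13: input=4 -> V=0 FIRE

Answer: 2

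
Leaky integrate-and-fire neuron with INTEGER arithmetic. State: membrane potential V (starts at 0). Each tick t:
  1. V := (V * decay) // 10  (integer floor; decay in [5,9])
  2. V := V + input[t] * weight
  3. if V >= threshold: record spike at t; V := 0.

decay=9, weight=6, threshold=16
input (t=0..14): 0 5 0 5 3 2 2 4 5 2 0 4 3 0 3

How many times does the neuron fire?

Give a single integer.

Answer: 9

Derivation:
t=0: input=0 -> V=0
t=1: input=5 -> V=0 FIRE
t=2: input=0 -> V=0
t=3: input=5 -> V=0 FIRE
t=4: input=3 -> V=0 FIRE
t=5: input=2 -> V=12
t=6: input=2 -> V=0 FIRE
t=7: input=4 -> V=0 FIRE
t=8: input=5 -> V=0 FIRE
t=9: input=2 -> V=12
t=10: input=0 -> V=10
t=11: input=4 -> V=0 FIRE
t=12: input=3 -> V=0 FIRE
t=13: input=0 -> V=0
t=14: input=3 -> V=0 FIRE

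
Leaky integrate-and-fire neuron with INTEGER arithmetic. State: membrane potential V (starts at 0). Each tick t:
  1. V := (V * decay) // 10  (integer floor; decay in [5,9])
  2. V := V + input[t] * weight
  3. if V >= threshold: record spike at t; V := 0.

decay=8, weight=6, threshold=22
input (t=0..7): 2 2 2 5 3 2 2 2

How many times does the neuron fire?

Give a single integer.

Answer: 3

Derivation:
t=0: input=2 -> V=12
t=1: input=2 -> V=21
t=2: input=2 -> V=0 FIRE
t=3: input=5 -> V=0 FIRE
t=4: input=3 -> V=18
t=5: input=2 -> V=0 FIRE
t=6: input=2 -> V=12
t=7: input=2 -> V=21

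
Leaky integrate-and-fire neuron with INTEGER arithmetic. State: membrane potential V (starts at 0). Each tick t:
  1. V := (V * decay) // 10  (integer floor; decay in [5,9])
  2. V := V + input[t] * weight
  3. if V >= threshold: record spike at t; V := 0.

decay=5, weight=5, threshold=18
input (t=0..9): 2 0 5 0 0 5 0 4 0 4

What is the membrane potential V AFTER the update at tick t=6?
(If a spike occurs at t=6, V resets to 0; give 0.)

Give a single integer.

t=0: input=2 -> V=10
t=1: input=0 -> V=5
t=2: input=5 -> V=0 FIRE
t=3: input=0 -> V=0
t=4: input=0 -> V=0
t=5: input=5 -> V=0 FIRE
t=6: input=0 -> V=0
t=7: input=4 -> V=0 FIRE
t=8: input=0 -> V=0
t=9: input=4 -> V=0 FIRE

Answer: 0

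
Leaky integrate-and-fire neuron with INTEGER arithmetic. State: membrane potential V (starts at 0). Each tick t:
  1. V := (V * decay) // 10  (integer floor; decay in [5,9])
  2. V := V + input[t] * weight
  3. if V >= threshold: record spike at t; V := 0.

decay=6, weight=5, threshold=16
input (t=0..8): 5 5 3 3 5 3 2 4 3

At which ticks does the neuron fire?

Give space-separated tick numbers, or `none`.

t=0: input=5 -> V=0 FIRE
t=1: input=5 -> V=0 FIRE
t=2: input=3 -> V=15
t=3: input=3 -> V=0 FIRE
t=4: input=5 -> V=0 FIRE
t=5: input=3 -> V=15
t=6: input=2 -> V=0 FIRE
t=7: input=4 -> V=0 FIRE
t=8: input=3 -> V=15

Answer: 0 1 3 4 6 7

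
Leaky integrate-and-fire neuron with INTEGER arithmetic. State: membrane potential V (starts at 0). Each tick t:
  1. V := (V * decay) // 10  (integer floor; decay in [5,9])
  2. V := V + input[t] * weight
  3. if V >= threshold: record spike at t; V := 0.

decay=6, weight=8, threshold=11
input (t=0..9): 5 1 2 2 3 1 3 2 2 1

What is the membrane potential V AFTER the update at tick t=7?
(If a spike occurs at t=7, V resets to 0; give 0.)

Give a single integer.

Answer: 0

Derivation:
t=0: input=5 -> V=0 FIRE
t=1: input=1 -> V=8
t=2: input=2 -> V=0 FIRE
t=3: input=2 -> V=0 FIRE
t=4: input=3 -> V=0 FIRE
t=5: input=1 -> V=8
t=6: input=3 -> V=0 FIRE
t=7: input=2 -> V=0 FIRE
t=8: input=2 -> V=0 FIRE
t=9: input=1 -> V=8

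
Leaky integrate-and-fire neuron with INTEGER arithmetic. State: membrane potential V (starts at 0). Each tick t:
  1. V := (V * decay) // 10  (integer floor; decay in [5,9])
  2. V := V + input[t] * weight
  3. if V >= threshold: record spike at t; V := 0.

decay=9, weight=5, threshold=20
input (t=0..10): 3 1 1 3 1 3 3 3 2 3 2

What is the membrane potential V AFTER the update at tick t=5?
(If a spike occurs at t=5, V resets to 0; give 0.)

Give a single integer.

t=0: input=3 -> V=15
t=1: input=1 -> V=18
t=2: input=1 -> V=0 FIRE
t=3: input=3 -> V=15
t=4: input=1 -> V=18
t=5: input=3 -> V=0 FIRE
t=6: input=3 -> V=15
t=7: input=3 -> V=0 FIRE
t=8: input=2 -> V=10
t=9: input=3 -> V=0 FIRE
t=10: input=2 -> V=10

Answer: 0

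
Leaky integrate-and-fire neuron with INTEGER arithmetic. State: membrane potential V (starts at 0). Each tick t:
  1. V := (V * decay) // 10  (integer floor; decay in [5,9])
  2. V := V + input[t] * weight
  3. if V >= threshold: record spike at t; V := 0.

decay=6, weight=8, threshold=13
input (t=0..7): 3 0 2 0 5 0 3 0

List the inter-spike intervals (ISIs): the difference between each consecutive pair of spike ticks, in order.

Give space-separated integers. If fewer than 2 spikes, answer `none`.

t=0: input=3 -> V=0 FIRE
t=1: input=0 -> V=0
t=2: input=2 -> V=0 FIRE
t=3: input=0 -> V=0
t=4: input=5 -> V=0 FIRE
t=5: input=0 -> V=0
t=6: input=3 -> V=0 FIRE
t=7: input=0 -> V=0

Answer: 2 2 2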